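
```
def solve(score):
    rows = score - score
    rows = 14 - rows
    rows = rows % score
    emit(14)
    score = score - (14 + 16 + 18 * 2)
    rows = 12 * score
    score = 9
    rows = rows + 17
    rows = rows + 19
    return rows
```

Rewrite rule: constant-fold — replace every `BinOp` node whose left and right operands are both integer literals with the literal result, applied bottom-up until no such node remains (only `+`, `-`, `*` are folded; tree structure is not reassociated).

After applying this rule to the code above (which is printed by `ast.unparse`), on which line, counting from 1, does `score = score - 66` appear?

6

Transformed code:
def solve(score):
    rows = score - score
    rows = 14 - rows
    rows = rows % score
    emit(14)
    score = score - 66
    rows = 12 * score
    score = 9
    rows = rows + 17
    rows = rows + 19
    return rows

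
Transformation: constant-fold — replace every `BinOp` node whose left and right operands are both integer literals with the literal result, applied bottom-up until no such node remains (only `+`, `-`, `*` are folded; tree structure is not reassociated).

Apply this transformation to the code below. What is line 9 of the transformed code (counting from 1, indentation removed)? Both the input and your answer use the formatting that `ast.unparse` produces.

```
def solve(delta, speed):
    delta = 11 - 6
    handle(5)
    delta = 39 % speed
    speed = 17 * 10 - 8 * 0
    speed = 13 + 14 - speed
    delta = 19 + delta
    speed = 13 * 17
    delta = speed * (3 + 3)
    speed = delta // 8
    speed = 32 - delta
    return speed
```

delta = speed * 6

Transformed code:
def solve(delta, speed):
    delta = 5
    handle(5)
    delta = 39 % speed
    speed = 170
    speed = 27 - speed
    delta = 19 + delta
    speed = 221
    delta = speed * 6
    speed = delta // 8
    speed = 32 - delta
    return speed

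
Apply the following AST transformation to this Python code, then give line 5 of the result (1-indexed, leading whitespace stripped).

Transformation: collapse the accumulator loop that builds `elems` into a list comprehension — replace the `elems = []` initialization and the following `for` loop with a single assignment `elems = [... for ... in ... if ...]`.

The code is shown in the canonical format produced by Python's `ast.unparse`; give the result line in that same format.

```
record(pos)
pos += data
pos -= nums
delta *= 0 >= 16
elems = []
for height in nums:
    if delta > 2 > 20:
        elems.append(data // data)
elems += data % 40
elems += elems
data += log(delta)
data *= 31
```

elems = [data // data for height in nums if delta > 2 > 20]

Transformed code:
record(pos)
pos += data
pos -= nums
delta *= 0 >= 16
elems = [data // data for height in nums if delta > 2 > 20]
elems += data % 40
elems += elems
data += log(delta)
data *= 31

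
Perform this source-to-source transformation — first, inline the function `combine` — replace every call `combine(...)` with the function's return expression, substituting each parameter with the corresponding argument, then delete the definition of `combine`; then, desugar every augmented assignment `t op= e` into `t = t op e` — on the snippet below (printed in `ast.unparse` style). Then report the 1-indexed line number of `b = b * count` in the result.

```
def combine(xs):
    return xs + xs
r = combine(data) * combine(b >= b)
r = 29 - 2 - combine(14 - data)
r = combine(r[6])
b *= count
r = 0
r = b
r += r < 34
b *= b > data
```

4

Transformed code:
r = (data + data) * ((b >= b) + (b >= b))
r = 29 - 2 - (14 - data + (14 - data))
r = r[6] + r[6]
b = b * count
r = 0
r = b
r = r + (r < 34)
b = b * (b > data)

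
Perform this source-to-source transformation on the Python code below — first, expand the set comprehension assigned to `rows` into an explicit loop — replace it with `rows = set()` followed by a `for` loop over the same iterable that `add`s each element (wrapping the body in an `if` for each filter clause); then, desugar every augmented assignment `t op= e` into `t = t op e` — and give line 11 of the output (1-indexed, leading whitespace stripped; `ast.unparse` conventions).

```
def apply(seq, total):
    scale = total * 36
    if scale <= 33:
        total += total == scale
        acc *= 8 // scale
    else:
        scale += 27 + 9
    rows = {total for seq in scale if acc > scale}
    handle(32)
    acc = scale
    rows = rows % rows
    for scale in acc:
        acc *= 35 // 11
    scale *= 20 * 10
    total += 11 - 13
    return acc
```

rows.add(total)

Transformed code:
def apply(seq, total):
    scale = total * 36
    if scale <= 33:
        total = total + (total == scale)
        acc = acc * (8 // scale)
    else:
        scale = scale + (27 + 9)
    rows = set()
    for seq in scale:
        if acc > scale:
            rows.add(total)
    handle(32)
    acc = scale
    rows = rows % rows
    for scale in acc:
        acc = acc * (35 // 11)
    scale = scale * (20 * 10)
    total = total + (11 - 13)
    return acc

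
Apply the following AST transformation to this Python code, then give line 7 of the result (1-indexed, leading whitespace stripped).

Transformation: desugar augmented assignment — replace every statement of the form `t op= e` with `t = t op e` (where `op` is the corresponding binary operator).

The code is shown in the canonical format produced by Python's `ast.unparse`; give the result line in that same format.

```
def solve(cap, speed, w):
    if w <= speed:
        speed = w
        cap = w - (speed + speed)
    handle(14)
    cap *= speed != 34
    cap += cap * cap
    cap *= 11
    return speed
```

cap = cap + cap * cap

Transformed code:
def solve(cap, speed, w):
    if w <= speed:
        speed = w
        cap = w - (speed + speed)
    handle(14)
    cap = cap * (speed != 34)
    cap = cap + cap * cap
    cap = cap * 11
    return speed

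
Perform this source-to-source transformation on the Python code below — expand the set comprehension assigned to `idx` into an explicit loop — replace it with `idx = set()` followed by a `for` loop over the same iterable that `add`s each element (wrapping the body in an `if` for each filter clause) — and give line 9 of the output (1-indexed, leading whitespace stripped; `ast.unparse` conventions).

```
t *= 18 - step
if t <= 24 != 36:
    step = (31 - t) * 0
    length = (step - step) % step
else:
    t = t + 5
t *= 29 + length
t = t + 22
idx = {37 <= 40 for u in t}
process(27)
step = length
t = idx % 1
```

Transformed code:
t *= 18 - step
if t <= 24 != 36:
    step = (31 - t) * 0
    length = (step - step) % step
else:
    t = t + 5
t *= 29 + length
t = t + 22
idx = set()
for u in t:
    idx.add(37 <= 40)
process(27)
step = length
t = idx % 1

idx = set()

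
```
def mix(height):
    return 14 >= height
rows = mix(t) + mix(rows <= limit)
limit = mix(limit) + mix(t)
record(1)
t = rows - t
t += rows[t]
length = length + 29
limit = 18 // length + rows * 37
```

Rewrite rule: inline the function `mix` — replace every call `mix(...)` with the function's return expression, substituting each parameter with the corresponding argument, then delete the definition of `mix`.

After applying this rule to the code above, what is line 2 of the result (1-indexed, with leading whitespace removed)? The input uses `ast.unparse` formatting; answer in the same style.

Transformed code:
rows = (14 >= t) + (14 >= (rows <= limit))
limit = (14 >= limit) + (14 >= t)
record(1)
t = rows - t
t += rows[t]
length = length + 29
limit = 18 // length + rows * 37

limit = (14 >= limit) + (14 >= t)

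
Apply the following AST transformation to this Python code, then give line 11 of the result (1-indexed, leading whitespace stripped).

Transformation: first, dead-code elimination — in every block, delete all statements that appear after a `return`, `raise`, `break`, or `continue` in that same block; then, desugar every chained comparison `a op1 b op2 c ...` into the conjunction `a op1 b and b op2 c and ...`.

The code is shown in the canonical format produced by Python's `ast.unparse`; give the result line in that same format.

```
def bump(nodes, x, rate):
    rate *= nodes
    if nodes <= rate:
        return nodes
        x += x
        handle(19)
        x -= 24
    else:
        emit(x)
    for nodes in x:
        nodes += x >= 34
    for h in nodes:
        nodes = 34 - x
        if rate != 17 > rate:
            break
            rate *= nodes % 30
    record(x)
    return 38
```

Transformed code:
def bump(nodes, x, rate):
    rate *= nodes
    if nodes <= rate:
        return nodes
    else:
        emit(x)
    for nodes in x:
        nodes += x >= 34
    for h in nodes:
        nodes = 34 - x
        if rate != 17 and 17 > rate:
            break
    record(x)
    return 38

if rate != 17 and 17 > rate:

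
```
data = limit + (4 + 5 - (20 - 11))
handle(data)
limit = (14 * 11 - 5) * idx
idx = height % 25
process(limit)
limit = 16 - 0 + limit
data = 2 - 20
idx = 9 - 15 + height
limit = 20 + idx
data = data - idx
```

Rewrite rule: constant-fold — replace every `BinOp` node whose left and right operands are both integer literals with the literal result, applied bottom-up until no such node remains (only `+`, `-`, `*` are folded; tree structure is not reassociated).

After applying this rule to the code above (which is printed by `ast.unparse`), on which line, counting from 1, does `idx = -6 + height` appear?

8

Transformed code:
data = limit + 0
handle(data)
limit = 149 * idx
idx = height % 25
process(limit)
limit = 16 + limit
data = -18
idx = -6 + height
limit = 20 + idx
data = data - idx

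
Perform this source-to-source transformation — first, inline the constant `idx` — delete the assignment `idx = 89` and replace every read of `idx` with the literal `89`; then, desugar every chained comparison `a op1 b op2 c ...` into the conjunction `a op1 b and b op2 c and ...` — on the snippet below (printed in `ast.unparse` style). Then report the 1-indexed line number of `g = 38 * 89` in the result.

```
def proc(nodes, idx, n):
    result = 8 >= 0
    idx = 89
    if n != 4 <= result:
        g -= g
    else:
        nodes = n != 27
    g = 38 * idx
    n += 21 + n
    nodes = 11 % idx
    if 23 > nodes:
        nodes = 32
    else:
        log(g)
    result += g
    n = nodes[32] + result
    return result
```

7

Transformed code:
def proc(nodes, idx, n):
    result = 8 >= 0
    if n != 4 and 4 <= result:
        g -= g
    else:
        nodes = n != 27
    g = 38 * 89
    n += 21 + n
    nodes = 11 % 89
    if 23 > nodes:
        nodes = 32
    else:
        log(g)
    result += g
    n = nodes[32] + result
    return result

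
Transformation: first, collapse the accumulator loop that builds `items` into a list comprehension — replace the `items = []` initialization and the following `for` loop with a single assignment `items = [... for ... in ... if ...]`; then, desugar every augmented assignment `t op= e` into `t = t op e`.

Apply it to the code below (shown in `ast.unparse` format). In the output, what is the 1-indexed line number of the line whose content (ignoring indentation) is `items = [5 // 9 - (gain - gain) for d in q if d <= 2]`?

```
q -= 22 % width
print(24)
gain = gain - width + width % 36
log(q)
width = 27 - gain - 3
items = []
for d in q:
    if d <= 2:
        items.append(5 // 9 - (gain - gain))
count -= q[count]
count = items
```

6

Transformed code:
q = q - 22 % width
print(24)
gain = gain - width + width % 36
log(q)
width = 27 - gain - 3
items = [5 // 9 - (gain - gain) for d in q if d <= 2]
count = count - q[count]
count = items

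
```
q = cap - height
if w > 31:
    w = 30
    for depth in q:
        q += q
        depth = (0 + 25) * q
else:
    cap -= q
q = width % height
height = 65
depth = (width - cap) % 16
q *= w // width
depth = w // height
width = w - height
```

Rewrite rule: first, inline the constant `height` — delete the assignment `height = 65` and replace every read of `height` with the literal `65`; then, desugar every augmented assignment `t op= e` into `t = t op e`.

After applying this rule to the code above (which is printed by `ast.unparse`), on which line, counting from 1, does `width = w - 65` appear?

Transformed code:
q = cap - 65
if w > 31:
    w = 30
    for depth in q:
        q = q + q
        depth = (0 + 25) * q
else:
    cap = cap - q
q = width % 65
depth = (width - cap) % 16
q = q * (w // width)
depth = w // 65
width = w - 65

13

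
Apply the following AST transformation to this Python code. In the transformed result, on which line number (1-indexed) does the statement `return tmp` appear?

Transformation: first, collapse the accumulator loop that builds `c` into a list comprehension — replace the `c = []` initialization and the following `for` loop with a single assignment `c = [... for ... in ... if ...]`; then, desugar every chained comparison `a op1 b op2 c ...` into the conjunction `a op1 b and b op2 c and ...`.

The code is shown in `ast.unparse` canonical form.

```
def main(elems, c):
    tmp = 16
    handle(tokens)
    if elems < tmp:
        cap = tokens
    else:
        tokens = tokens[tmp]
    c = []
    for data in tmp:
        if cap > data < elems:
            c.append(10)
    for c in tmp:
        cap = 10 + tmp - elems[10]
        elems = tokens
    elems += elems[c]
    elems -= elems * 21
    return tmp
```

14

Transformed code:
def main(elems, c):
    tmp = 16
    handle(tokens)
    if elems < tmp:
        cap = tokens
    else:
        tokens = tokens[tmp]
    c = [10 for data in tmp if cap > data and data < elems]
    for c in tmp:
        cap = 10 + tmp - elems[10]
        elems = tokens
    elems += elems[c]
    elems -= elems * 21
    return tmp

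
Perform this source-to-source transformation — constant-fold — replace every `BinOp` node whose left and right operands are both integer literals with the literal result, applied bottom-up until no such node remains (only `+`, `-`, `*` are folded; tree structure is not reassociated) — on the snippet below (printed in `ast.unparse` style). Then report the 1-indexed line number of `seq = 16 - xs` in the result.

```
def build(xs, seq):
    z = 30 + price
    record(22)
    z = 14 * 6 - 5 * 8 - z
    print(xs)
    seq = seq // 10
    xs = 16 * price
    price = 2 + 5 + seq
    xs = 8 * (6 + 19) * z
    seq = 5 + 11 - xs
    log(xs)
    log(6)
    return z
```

10

Transformed code:
def build(xs, seq):
    z = 30 + price
    record(22)
    z = 44 - z
    print(xs)
    seq = seq // 10
    xs = 16 * price
    price = 7 + seq
    xs = 200 * z
    seq = 16 - xs
    log(xs)
    log(6)
    return z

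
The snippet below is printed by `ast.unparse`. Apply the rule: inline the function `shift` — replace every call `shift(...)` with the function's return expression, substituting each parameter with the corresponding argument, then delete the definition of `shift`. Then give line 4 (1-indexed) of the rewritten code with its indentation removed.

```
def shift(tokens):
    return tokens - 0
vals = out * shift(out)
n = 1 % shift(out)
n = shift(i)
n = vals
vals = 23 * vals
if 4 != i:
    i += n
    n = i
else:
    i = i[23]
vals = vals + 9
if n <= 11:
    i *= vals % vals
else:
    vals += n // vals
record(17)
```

n = vals

Transformed code:
vals = out * (out - 0)
n = 1 % (out - 0)
n = i - 0
n = vals
vals = 23 * vals
if 4 != i:
    i += n
    n = i
else:
    i = i[23]
vals = vals + 9
if n <= 11:
    i *= vals % vals
else:
    vals += n // vals
record(17)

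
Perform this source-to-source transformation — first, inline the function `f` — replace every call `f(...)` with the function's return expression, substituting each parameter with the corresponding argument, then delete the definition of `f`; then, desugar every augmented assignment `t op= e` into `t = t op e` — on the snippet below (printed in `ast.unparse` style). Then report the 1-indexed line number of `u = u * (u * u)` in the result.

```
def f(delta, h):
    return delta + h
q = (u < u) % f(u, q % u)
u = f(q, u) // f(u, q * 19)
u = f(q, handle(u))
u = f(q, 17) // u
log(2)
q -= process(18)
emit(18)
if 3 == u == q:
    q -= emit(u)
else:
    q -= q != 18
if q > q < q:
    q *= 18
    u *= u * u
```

Transformed code:
q = (u < u) % (u + q % u)
u = (q + u) // (u + q * 19)
u = q + handle(u)
u = (q + 17) // u
log(2)
q = q - process(18)
emit(18)
if 3 == u == q:
    q = q - emit(u)
else:
    q = q - (q != 18)
if q > q < q:
    q = q * 18
    u = u * (u * u)

14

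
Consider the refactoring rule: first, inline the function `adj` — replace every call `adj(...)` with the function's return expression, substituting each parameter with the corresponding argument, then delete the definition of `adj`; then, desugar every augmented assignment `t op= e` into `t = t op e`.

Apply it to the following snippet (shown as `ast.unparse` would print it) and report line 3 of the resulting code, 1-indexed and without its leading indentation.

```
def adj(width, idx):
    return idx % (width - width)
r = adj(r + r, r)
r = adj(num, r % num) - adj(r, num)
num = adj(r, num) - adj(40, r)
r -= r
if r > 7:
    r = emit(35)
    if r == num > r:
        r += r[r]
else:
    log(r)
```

Transformed code:
r = r % (r + r - (r + r))
r = r % num % (num - num) - num % (r - r)
num = num % (r - r) - r % (40 - 40)
r = r - r
if r > 7:
    r = emit(35)
    if r == num > r:
        r = r + r[r]
else:
    log(r)

num = num % (r - r) - r % (40 - 40)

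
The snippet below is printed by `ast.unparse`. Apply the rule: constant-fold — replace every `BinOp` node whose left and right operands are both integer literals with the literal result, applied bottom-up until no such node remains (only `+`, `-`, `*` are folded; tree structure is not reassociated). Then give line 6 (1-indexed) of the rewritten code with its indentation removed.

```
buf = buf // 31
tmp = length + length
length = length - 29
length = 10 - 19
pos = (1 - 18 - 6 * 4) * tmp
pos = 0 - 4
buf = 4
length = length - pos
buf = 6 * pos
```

Transformed code:
buf = buf // 31
tmp = length + length
length = length - 29
length = -9
pos = -41 * tmp
pos = -4
buf = 4
length = length - pos
buf = 6 * pos

pos = -4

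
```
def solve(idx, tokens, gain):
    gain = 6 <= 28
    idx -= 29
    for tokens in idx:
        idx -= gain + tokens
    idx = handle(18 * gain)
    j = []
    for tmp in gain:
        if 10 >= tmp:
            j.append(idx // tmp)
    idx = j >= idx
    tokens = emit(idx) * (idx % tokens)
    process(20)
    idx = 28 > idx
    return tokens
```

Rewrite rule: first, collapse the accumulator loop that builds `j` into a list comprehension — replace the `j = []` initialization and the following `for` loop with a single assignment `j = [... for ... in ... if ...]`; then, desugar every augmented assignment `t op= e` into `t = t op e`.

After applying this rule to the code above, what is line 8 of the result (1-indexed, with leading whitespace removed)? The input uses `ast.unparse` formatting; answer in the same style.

Transformed code:
def solve(idx, tokens, gain):
    gain = 6 <= 28
    idx = idx - 29
    for tokens in idx:
        idx = idx - (gain + tokens)
    idx = handle(18 * gain)
    j = [idx // tmp for tmp in gain if 10 >= tmp]
    idx = j >= idx
    tokens = emit(idx) * (idx % tokens)
    process(20)
    idx = 28 > idx
    return tokens

idx = j >= idx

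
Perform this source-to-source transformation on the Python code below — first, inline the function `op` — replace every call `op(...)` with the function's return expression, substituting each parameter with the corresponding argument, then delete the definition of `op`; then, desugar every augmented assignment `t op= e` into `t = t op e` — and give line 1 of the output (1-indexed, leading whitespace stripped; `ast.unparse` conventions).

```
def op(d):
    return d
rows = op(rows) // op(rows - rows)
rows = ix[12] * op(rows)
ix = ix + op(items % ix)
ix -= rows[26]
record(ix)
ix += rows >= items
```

rows = rows // (rows - rows)

Transformed code:
rows = rows // (rows - rows)
rows = ix[12] * rows
ix = ix + items % ix
ix = ix - rows[26]
record(ix)
ix = ix + (rows >= items)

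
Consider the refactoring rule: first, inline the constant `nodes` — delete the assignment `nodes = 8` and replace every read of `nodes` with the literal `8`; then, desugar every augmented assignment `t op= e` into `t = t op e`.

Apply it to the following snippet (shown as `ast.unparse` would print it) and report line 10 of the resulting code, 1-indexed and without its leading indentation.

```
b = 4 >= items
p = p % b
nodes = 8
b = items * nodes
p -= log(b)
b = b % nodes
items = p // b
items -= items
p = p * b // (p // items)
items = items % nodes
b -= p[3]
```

b = b - p[3]

Transformed code:
b = 4 >= items
p = p % b
b = items * 8
p = p - log(b)
b = b % 8
items = p // b
items = items - items
p = p * b // (p // items)
items = items % 8
b = b - p[3]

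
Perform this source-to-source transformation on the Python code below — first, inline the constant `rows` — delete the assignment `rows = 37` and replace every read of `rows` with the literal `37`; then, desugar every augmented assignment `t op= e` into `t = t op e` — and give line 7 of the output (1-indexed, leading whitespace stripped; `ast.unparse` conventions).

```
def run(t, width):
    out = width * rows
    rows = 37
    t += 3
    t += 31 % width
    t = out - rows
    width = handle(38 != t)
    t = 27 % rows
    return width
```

t = 27 % 37

Transformed code:
def run(t, width):
    out = width * 37
    t = t + 3
    t = t + 31 % width
    t = out - 37
    width = handle(38 != t)
    t = 27 % 37
    return width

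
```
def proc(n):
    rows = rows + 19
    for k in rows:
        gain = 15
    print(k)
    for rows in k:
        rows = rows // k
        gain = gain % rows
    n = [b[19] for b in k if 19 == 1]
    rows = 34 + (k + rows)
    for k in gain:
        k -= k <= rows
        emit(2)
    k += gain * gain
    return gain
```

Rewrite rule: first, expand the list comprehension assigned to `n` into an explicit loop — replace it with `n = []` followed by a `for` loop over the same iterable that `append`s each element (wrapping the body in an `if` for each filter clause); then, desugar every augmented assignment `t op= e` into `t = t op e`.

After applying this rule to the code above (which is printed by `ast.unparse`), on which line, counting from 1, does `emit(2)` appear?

16

Transformed code:
def proc(n):
    rows = rows + 19
    for k in rows:
        gain = 15
    print(k)
    for rows in k:
        rows = rows // k
        gain = gain % rows
    n = []
    for b in k:
        if 19 == 1:
            n.append(b[19])
    rows = 34 + (k + rows)
    for k in gain:
        k = k - (k <= rows)
        emit(2)
    k = k + gain * gain
    return gain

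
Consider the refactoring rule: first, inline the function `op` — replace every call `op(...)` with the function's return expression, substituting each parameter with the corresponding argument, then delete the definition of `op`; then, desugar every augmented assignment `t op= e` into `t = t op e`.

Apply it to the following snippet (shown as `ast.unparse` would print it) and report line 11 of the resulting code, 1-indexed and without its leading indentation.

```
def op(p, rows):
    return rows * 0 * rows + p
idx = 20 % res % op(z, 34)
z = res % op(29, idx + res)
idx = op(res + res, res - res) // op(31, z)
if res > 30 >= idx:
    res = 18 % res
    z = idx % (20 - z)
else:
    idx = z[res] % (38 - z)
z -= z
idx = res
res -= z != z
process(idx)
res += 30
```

res = res - (z != z)

Transformed code:
idx = 20 % res % (34 * 0 * 34 + z)
z = res % ((idx + res) * 0 * (idx + res) + 29)
idx = ((res - res) * 0 * (res - res) + (res + res)) // (z * 0 * z + 31)
if res > 30 >= idx:
    res = 18 % res
    z = idx % (20 - z)
else:
    idx = z[res] % (38 - z)
z = z - z
idx = res
res = res - (z != z)
process(idx)
res = res + 30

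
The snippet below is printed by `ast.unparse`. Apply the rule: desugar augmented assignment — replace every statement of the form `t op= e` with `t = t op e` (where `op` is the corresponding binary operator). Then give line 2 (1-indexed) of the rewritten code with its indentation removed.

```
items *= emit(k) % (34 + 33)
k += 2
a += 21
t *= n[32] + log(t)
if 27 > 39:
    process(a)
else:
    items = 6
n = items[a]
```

Transformed code:
items = items * (emit(k) % (34 + 33))
k = k + 2
a = a + 21
t = t * (n[32] + log(t))
if 27 > 39:
    process(a)
else:
    items = 6
n = items[a]

k = k + 2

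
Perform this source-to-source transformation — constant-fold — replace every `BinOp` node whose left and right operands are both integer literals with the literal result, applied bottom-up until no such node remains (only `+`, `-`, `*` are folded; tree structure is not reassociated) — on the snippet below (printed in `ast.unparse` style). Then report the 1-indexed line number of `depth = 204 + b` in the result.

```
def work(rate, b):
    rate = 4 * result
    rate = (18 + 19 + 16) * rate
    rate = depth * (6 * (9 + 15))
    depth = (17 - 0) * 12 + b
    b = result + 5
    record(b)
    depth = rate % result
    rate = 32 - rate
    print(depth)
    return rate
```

5

Transformed code:
def work(rate, b):
    rate = 4 * result
    rate = 53 * rate
    rate = depth * 144
    depth = 204 + b
    b = result + 5
    record(b)
    depth = rate % result
    rate = 32 - rate
    print(depth)
    return rate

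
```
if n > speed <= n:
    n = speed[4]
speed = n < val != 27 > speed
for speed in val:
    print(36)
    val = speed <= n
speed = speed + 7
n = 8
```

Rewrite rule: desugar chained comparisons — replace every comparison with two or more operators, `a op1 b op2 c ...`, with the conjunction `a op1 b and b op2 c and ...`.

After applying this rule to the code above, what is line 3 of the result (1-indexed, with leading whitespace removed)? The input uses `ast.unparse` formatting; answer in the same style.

speed = n < val and val != 27 and (27 > speed)

Transformed code:
if n > speed and speed <= n:
    n = speed[4]
speed = n < val and val != 27 and (27 > speed)
for speed in val:
    print(36)
    val = speed <= n
speed = speed + 7
n = 8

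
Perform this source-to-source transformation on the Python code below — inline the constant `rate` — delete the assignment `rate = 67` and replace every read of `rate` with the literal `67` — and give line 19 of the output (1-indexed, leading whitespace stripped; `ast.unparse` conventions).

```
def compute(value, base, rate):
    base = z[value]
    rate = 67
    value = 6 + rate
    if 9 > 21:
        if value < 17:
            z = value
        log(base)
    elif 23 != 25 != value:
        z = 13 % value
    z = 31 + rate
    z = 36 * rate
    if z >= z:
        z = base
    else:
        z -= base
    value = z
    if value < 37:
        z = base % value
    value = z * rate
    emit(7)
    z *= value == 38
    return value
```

value = z * 67

Transformed code:
def compute(value, base, rate):
    base = z[value]
    value = 6 + 67
    if 9 > 21:
        if value < 17:
            z = value
        log(base)
    elif 23 != 25 != value:
        z = 13 % value
    z = 31 + 67
    z = 36 * 67
    if z >= z:
        z = base
    else:
        z -= base
    value = z
    if value < 37:
        z = base % value
    value = z * 67
    emit(7)
    z *= value == 38
    return value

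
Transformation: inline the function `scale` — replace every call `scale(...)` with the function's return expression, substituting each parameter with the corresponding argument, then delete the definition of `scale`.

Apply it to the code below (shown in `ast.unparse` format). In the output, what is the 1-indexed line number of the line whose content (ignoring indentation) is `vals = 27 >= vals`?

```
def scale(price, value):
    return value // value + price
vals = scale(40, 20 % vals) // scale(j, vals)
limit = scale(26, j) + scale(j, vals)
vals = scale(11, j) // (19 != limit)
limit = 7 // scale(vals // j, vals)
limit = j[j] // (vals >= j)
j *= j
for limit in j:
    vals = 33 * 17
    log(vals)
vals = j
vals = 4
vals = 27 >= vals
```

12

Transformed code:
vals = (20 % vals // (20 % vals) + 40) // (vals // vals + j)
limit = j // j + 26 + (vals // vals + j)
vals = (j // j + 11) // (19 != limit)
limit = 7 // (vals // vals + vals // j)
limit = j[j] // (vals >= j)
j *= j
for limit in j:
    vals = 33 * 17
    log(vals)
vals = j
vals = 4
vals = 27 >= vals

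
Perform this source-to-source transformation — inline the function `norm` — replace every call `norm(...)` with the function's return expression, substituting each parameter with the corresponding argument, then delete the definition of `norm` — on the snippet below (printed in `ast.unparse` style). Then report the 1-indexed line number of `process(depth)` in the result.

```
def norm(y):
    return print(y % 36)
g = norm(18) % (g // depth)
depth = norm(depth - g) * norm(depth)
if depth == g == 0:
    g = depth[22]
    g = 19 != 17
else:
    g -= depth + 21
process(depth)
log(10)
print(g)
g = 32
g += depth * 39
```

Transformed code:
g = print(18 % 36) % (g // depth)
depth = print((depth - g) % 36) * print(depth % 36)
if depth == g == 0:
    g = depth[22]
    g = 19 != 17
else:
    g -= depth + 21
process(depth)
log(10)
print(g)
g = 32
g += depth * 39

8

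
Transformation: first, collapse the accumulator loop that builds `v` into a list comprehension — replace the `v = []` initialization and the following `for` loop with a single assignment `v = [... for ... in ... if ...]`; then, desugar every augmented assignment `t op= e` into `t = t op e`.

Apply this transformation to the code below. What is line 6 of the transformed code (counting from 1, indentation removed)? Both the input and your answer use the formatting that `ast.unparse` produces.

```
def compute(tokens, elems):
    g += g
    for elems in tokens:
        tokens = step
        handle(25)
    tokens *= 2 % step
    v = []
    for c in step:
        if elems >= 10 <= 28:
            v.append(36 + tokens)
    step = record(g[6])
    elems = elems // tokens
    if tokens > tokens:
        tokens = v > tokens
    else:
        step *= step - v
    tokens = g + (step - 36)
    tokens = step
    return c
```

Transformed code:
def compute(tokens, elems):
    g = g + g
    for elems in tokens:
        tokens = step
        handle(25)
    tokens = tokens * (2 % step)
    v = [36 + tokens for c in step if elems >= 10 <= 28]
    step = record(g[6])
    elems = elems // tokens
    if tokens > tokens:
        tokens = v > tokens
    else:
        step = step * (step - v)
    tokens = g + (step - 36)
    tokens = step
    return c

tokens = tokens * (2 % step)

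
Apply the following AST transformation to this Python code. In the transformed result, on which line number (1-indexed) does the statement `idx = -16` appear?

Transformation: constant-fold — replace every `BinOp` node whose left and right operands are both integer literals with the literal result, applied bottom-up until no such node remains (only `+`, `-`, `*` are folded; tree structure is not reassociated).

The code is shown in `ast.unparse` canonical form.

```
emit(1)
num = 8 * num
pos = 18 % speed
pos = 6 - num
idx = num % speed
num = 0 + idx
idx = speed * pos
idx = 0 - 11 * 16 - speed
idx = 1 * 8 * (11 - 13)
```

9

Transformed code:
emit(1)
num = 8 * num
pos = 18 % speed
pos = 6 - num
idx = num % speed
num = 0 + idx
idx = speed * pos
idx = -176 - speed
idx = -16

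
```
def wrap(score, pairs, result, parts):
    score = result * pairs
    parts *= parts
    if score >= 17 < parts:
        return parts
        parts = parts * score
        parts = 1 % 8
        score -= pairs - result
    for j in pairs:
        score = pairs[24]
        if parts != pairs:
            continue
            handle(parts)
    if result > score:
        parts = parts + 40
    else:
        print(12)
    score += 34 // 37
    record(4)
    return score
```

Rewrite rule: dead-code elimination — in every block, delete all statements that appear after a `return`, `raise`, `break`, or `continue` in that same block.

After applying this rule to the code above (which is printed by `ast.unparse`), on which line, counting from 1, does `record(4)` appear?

Transformed code:
def wrap(score, pairs, result, parts):
    score = result * pairs
    parts *= parts
    if score >= 17 < parts:
        return parts
    for j in pairs:
        score = pairs[24]
        if parts != pairs:
            continue
    if result > score:
        parts = parts + 40
    else:
        print(12)
    score += 34 // 37
    record(4)
    return score

15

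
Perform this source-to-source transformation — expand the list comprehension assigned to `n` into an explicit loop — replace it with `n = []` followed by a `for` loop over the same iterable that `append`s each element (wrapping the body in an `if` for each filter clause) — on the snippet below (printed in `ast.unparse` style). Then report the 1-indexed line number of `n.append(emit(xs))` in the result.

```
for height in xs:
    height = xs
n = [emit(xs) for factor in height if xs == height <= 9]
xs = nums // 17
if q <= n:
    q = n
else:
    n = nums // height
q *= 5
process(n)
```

6

Transformed code:
for height in xs:
    height = xs
n = []
for factor in height:
    if xs == height <= 9:
        n.append(emit(xs))
xs = nums // 17
if q <= n:
    q = n
else:
    n = nums // height
q *= 5
process(n)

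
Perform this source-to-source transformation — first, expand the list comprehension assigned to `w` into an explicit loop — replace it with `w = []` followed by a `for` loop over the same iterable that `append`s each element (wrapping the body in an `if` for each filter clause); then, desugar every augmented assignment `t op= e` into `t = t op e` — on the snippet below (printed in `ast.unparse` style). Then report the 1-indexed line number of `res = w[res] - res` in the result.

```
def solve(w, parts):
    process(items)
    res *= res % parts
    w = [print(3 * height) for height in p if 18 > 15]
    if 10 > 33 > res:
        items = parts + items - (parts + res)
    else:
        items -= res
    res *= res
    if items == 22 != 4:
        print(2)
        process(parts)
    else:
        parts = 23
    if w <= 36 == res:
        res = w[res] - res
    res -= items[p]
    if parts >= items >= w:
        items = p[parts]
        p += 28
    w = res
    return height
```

Transformed code:
def solve(w, parts):
    process(items)
    res = res * (res % parts)
    w = []
    for height in p:
        if 18 > 15:
            w.append(print(3 * height))
    if 10 > 33 > res:
        items = parts + items - (parts + res)
    else:
        items = items - res
    res = res * res
    if items == 22 != 4:
        print(2)
        process(parts)
    else:
        parts = 23
    if w <= 36 == res:
        res = w[res] - res
    res = res - items[p]
    if parts >= items >= w:
        items = p[parts]
        p = p + 28
    w = res
    return height

19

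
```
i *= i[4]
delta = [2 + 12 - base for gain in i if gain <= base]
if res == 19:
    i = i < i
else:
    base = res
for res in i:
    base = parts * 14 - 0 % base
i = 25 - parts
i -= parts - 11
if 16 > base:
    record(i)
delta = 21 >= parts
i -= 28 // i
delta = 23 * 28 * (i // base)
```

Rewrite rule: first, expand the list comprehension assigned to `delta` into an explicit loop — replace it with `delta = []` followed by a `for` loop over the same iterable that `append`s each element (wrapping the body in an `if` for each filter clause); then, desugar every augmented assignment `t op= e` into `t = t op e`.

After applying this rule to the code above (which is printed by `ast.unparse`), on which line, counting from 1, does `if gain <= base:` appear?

Transformed code:
i = i * i[4]
delta = []
for gain in i:
    if gain <= base:
        delta.append(2 + 12 - base)
if res == 19:
    i = i < i
else:
    base = res
for res in i:
    base = parts * 14 - 0 % base
i = 25 - parts
i = i - (parts - 11)
if 16 > base:
    record(i)
delta = 21 >= parts
i = i - 28 // i
delta = 23 * 28 * (i // base)

4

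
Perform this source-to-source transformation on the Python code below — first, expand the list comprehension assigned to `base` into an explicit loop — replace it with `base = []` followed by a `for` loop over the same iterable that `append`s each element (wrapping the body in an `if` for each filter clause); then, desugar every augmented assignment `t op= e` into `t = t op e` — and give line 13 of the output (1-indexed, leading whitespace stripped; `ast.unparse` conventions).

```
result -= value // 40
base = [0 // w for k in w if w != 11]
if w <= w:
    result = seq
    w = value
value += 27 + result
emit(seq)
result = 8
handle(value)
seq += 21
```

Transformed code:
result = result - value // 40
base = []
for k in w:
    if w != 11:
        base.append(0 // w)
if w <= w:
    result = seq
    w = value
value = value + (27 + result)
emit(seq)
result = 8
handle(value)
seq = seq + 21

seq = seq + 21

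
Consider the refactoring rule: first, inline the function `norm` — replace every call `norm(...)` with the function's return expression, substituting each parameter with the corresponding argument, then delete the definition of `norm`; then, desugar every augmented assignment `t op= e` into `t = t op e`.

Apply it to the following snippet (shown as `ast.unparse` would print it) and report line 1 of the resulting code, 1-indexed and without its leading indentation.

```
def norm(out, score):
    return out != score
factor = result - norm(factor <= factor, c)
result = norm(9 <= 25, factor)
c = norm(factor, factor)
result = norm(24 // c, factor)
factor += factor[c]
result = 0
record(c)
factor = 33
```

factor = result - ((factor <= factor) != c)

Transformed code:
factor = result - ((factor <= factor) != c)
result = (9 <= 25) != factor
c = factor != factor
result = 24 // c != factor
factor = factor + factor[c]
result = 0
record(c)
factor = 33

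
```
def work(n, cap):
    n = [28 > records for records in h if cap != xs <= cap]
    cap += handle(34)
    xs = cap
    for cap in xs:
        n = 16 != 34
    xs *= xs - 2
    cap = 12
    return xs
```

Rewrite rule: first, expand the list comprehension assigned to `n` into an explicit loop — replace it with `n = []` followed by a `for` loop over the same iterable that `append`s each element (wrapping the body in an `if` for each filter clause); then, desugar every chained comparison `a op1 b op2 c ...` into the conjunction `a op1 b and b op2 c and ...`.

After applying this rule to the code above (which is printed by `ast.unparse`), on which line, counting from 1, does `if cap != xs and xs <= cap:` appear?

Transformed code:
def work(n, cap):
    n = []
    for records in h:
        if cap != xs and xs <= cap:
            n.append(28 > records)
    cap += handle(34)
    xs = cap
    for cap in xs:
        n = 16 != 34
    xs *= xs - 2
    cap = 12
    return xs

4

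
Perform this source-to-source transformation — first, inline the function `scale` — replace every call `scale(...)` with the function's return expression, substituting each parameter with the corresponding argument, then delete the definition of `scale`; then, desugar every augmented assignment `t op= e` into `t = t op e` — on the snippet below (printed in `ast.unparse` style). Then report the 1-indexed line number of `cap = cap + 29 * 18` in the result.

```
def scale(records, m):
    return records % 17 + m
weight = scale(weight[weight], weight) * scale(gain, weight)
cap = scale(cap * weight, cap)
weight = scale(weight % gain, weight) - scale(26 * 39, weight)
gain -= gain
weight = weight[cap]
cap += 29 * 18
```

6

Transformed code:
weight = (weight[weight] % 17 + weight) * (gain % 17 + weight)
cap = cap * weight % 17 + cap
weight = weight % gain % 17 + weight - (26 * 39 % 17 + weight)
gain = gain - gain
weight = weight[cap]
cap = cap + 29 * 18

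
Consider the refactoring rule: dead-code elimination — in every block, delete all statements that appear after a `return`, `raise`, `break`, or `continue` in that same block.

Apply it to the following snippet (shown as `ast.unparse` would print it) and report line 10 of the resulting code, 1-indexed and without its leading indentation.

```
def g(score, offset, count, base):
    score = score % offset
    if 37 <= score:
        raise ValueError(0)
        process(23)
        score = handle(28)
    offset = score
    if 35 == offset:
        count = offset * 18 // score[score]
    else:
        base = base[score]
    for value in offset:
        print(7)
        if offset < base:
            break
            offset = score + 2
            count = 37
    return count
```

Transformed code:
def g(score, offset, count, base):
    score = score % offset
    if 37 <= score:
        raise ValueError(0)
    offset = score
    if 35 == offset:
        count = offset * 18 // score[score]
    else:
        base = base[score]
    for value in offset:
        print(7)
        if offset < base:
            break
    return count

for value in offset: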